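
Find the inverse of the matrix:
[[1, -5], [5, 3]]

For [[a,b],[c,d]], inverse = (1/det)·[[d,-b],[-c,a]]
det = (1)(3) - (-5)(5) = 3 - -25 = 28
Inverse = (1/28)·[[3, 5], [-5, 1]]
= [[3/28, 5/28], [-5/28, 1/28]]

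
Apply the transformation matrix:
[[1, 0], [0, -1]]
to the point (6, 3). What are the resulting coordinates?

Matrix multiplication:
[[1, 0], [0, -1]] × [6, 3]ᵀ
= [(1)(6) + (0)(3), (0)(6) + (-1)(3)]ᵀ
= [6, -3]ᵀ
Result: (6, -3)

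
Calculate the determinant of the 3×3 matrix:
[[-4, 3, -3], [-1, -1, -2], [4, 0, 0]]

Expansion along first row:
det = -4·det([[-1,-2],[0,0]]) - 3·det([[-1,-2],[4,0]]) + -3·det([[-1,-1],[4,0]])
    = -4·(-1·0 - -2·0) - 3·(-1·0 - -2·4) + -3·(-1·0 - -1·4)
    = -4·0 - 3·8 + -3·4
    = 0 + -24 + -12 = -36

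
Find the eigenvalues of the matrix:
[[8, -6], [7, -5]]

Characteristic equation: det(A - λI) = 0
λ² - (trace)λ + (det) = 0
trace = 8 + -5 = 3, det = (8)(-5) - (-6)(7) = 2
λ² - (3)λ + (2) = 0
λ = (3 ± √((3)² - 4·(2))) / 2 = (3 ± √1) / 2
Solving: λ = 1, 2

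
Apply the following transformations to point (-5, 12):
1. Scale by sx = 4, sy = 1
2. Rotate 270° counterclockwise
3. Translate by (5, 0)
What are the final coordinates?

Step 1: Scale → (-20, 12)
Step 2: Rotate 270° → (12, 20)
Step 3: Translate → (17, 20)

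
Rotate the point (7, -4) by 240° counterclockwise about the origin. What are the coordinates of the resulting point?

Rotation matrix for 240°: [[cos 240°, -sin 240°], [sin 240°, cos 240°]] ≈ [[-0.500000, 0.866025], [-0.866025, -0.500000]]
[[-0.500000, 0.866025], [-0.866025, -0.500000]] × [7, -4]ᵀ ≈ [-6.9641, -4.0622]ᵀ
Result: (-6.9641, -4.0622)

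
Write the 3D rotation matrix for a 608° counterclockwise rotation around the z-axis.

Rotation matrix for counterclockwise 608° around z-axis:
cos(608°) = -0.3746, sin(608°) = -0.9272
Result: [[-0.3746, 0.9272, 0], [-0.9272, -0.3746, 0], [0, 0, 1]]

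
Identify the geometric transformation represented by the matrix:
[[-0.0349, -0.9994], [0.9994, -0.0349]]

This matrix represents: rotation by 92° counterclockwise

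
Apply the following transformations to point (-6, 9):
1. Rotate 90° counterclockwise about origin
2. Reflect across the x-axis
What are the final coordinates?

Step 1: Rotate 90° → (-9, -6)
Step 2: Reflect across x-axis → (-9, 6)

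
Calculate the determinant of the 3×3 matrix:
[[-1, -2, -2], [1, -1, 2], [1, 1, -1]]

Expansion along first row:
det = -1·det([[-1,2],[1,-1]]) - -2·det([[1,2],[1,-1]]) + -2·det([[1,-1],[1,1]])
    = -1·(-1·-1 - 2·1) - -2·(1·-1 - 2·1) + -2·(1·1 - -1·1)
    = -1·-1 - -2·-3 + -2·2
    = 1 + -6 + -4 = -9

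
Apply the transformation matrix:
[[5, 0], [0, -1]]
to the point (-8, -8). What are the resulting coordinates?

Matrix multiplication:
[[5, 0], [0, -1]] × [-8, -8]ᵀ
= [(5)(-8) + (0)(-8), (0)(-8) + (-1)(-8)]ᵀ
= [-40, 8]ᵀ
Result: (-40, 8)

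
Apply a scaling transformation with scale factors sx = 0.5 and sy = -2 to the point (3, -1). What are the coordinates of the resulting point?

Scaling matrix:
[[0.50, 0], [0, -2]]
Result: (3 × 0.5, -1 × -2) = (1.5, 2)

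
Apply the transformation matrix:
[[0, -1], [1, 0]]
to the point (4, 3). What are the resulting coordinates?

Matrix multiplication:
[[0, -1], [1, 0]] × [4, 3]ᵀ
= [(0)(4) + (-1)(3), (1)(4) + (0)(3)]ᵀ
= [-3, 4]ᵀ
Result: (-3, 4)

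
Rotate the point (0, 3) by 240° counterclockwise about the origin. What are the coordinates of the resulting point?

Rotation matrix for 240°: [[cos 240°, -sin 240°], [sin 240°, cos 240°]] ≈ [[-0.500000, 0.866025], [-0.866025, -0.500000]]
[[-0.500000, 0.866025], [-0.866025, -0.500000]] × [0, 3]ᵀ ≈ [2.5981, -1.5000]ᵀ
Result: (2.5981, -1.5000)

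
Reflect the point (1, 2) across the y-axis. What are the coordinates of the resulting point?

Reflection across y-axis: (1, 2) → (-1, 2)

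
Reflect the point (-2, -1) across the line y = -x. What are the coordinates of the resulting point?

Reflection across line y = -x: (-2, -1) → (1, 2)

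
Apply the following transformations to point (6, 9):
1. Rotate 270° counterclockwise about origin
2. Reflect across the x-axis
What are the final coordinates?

Step 1: Rotate 270° → (9, -6)
Step 2: Reflect across x-axis → (9, 6)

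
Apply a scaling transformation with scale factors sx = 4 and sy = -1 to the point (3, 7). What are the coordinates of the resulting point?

Scaling matrix:
[[4, 0], [0, -1]]
Result: (3 × 4, 7 × -1) = (12, -7)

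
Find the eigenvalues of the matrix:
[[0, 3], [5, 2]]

Characteristic equation: det(A - λI) = 0
λ² - (trace)λ + (det) = 0
trace = 0 + 2 = 2, det = (0)(2) - (3)(5) = -15
λ² - (2)λ + (-15) = 0
λ = (2 ± √((2)² - 4·(-15))) / 2 = (2 ± √64) / 2
Solving: λ = -3, 5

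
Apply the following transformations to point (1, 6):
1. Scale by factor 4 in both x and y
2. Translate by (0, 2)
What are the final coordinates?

Step 1: Scale (1, 6) by 4 → (4, 24)
Step 2: Translate by (0, 2) → (4, 26)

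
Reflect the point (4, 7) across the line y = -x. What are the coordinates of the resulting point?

Reflection across line y = -x: (4, 7) → (-7, -4)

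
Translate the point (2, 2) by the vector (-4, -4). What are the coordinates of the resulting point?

Translation by (-4, -4) (homogeneous matrix [[1, 0, -4], [0, 1, -4], [0, 0, 1]]):
x' = 2 + -4 = -2
y' = 2 + -4 = -2
Result: (-2, -2)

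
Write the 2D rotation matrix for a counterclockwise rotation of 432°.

Rotation matrix formula: [[cos θ, -sin θ], [sin θ, cos θ]]
For θ = 432°:
cos(432°) = 0.3090
sin(432°) = 0.9511
Result: [[0.3090, -0.9511], [0.9511, 0.3090]]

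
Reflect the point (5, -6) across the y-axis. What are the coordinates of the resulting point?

Reflection across y-axis: (5, -6) → (-5, -6)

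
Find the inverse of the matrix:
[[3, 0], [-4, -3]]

For [[a,b],[c,d]], inverse = (1/det)·[[d,-b],[-c,a]]
det = (3)(-3) - (0)(-4) = -9 - 0 = -9
Inverse = (1/-9)·[[-3, 0], [4, 3]]
= [[1/3, 0], [-4/9, -1/3]]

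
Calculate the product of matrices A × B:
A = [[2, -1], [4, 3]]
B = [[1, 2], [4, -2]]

Matrix multiplication:
C[0][0] = 2×1 + -1×4 = -2
C[0][1] = 2×2 + -1×-2 = 6
C[1][0] = 4×1 + 3×4 = 16
C[1][1] = 4×2 + 3×-2 = 2
Result: [[-2, 6], [16, 2]]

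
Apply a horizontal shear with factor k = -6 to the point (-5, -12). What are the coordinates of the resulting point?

Shear matrix for horizontal shear with factor k = -6:
[[1, -6], [0, 1]]
Result: (-5, -12) → (67, -12)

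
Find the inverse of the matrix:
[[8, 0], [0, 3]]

For [[a,b],[c,d]], inverse = (1/det)·[[d,-b],[-c,a]]
det = (8)(3) - (0)(0) = 24 - 0 = 24
Inverse = (1/24)·[[3, 0], [0, 8]]
= [[1/8, 0], [0, 1/3]]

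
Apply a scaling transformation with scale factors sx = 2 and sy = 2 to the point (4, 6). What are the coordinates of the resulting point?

Scaling matrix:
[[2, 0], [0, 2]]
Result: (4 × 2, 6 × 2) = (8, 12)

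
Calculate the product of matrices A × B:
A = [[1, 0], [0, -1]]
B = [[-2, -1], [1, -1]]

Matrix multiplication:
C[0][0] = 1×-2 + 0×1 = -2
C[0][1] = 1×-1 + 0×-1 = -1
C[1][0] = 0×-2 + -1×1 = -1
C[1][1] = 0×-1 + -1×-1 = 1
Result: [[-2, -1], [-1, 1]]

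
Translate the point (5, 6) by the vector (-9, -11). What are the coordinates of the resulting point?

Translation by (-9, -11) (homogeneous matrix [[1, 0, -9], [0, 1, -11], [0, 0, 1]]):
x' = 5 + -9 = -4
y' = 6 + -11 = -5
Result: (-4, -5)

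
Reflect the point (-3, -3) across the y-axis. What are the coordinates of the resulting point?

Reflection across y-axis: (-3, -3) → (3, -3)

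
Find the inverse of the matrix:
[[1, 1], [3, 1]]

For [[a,b],[c,d]], inverse = (1/det)·[[d,-b],[-c,a]]
det = (1)(1) - (1)(3) = 1 - 3 = -2
Inverse = (1/-2)·[[1, -1], [-3, 1]]
= [[-1/2, 1/2], [3/2, -1/2]]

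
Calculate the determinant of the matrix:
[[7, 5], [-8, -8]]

For a 2×2 matrix [[a, b], [c, d]], det = ad - bc
det = (7)(-8) - (5)(-8) = -56 - -40 = -16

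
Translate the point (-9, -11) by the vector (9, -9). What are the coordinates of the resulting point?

Translation by (9, -9) (homogeneous matrix [[1, 0, 9], [0, 1, -9], [0, 0, 1]]):
x' = -9 + 9 = 0
y' = -11 + -9 = -20
Result: (0, -20)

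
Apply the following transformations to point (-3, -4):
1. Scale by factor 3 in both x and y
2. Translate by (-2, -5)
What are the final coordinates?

Step 1: Scale (-3, -4) by 3 → (-9, -12)
Step 2: Translate by (-2, -5) → (-11, -17)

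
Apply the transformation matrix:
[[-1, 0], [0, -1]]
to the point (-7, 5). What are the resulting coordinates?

Matrix multiplication:
[[-1, 0], [0, -1]] × [-7, 5]ᵀ
= [(-1)(-7) + (0)(5), (0)(-7) + (-1)(5)]ᵀ
= [7, -5]ᵀ
Result: (7, -5)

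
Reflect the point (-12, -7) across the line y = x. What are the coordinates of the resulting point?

Reflection across line y = x: (-12, -7) → (-7, -12)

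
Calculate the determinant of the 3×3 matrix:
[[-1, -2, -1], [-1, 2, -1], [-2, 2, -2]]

Expansion along first row:
det = -1·det([[2,-1],[2,-2]]) - -2·det([[-1,-1],[-2,-2]]) + -1·det([[-1,2],[-2,2]])
    = -1·(2·-2 - -1·2) - -2·(-1·-2 - -1·-2) + -1·(-1·2 - 2·-2)
    = -1·-2 - -2·0 + -1·2
    = 2 + 0 + -2 = 0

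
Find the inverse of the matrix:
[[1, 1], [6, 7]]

For [[a,b],[c,d]], inverse = (1/det)·[[d,-b],[-c,a]]
det = (1)(7) - (1)(6) = 7 - 6 = 1
Inverse = [[7, -1], [-6, 1]]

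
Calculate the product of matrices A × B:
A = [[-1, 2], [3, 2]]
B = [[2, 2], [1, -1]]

Matrix multiplication:
C[0][0] = -1×2 + 2×1 = 0
C[0][1] = -1×2 + 2×-1 = -4
C[1][0] = 3×2 + 2×1 = 8
C[1][1] = 3×2 + 2×-1 = 4
Result: [[0, -4], [8, 4]]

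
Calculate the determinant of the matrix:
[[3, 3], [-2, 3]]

For a 2×2 matrix [[a, b], [c, d]], det = ad - bc
det = (3)(3) - (3)(-2) = 9 - -6 = 15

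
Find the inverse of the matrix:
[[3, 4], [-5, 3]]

For [[a,b],[c,d]], inverse = (1/det)·[[d,-b],[-c,a]]
det = (3)(3) - (4)(-5) = 9 - -20 = 29
Inverse = (1/29)·[[3, -4], [5, 3]]
= [[3/29, -4/29], [5/29, 3/29]]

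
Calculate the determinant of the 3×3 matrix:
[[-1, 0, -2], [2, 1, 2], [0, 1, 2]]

Expansion along first row:
det = -1·det([[1,2],[1,2]]) - 0·det([[2,2],[0,2]]) + -2·det([[2,1],[0,1]])
    = -1·(1·2 - 2·1) - 0·(2·2 - 2·0) + -2·(2·1 - 1·0)
    = -1·0 - 0·4 + -2·2
    = 0 + 0 + -4 = -4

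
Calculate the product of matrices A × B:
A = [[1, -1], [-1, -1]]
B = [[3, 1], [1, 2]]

Matrix multiplication:
C[0][0] = 1×3 + -1×1 = 2
C[0][1] = 1×1 + -1×2 = -1
C[1][0] = -1×3 + -1×1 = -4
C[1][1] = -1×1 + -1×2 = -3
Result: [[2, -1], [-4, -3]]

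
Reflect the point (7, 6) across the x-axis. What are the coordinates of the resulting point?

Reflection across x-axis: (7, 6) → (7, -6)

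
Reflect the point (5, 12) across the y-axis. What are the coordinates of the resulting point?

Reflection across y-axis: (5, 12) → (-5, 12)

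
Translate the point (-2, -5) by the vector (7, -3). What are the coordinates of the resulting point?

Translation by (7, -3) (homogeneous matrix [[1, 0, 7], [0, 1, -3], [0, 0, 1]]):
x' = -2 + 7 = 5
y' = -5 + -3 = -8
Result: (5, -8)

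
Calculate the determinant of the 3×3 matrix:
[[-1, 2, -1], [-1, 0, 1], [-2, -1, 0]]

Expansion along first row:
det = -1·det([[0,1],[-1,0]]) - 2·det([[-1,1],[-2,0]]) + -1·det([[-1,0],[-2,-1]])
    = -1·(0·0 - 1·-1) - 2·(-1·0 - 1·-2) + -1·(-1·-1 - 0·-2)
    = -1·1 - 2·2 + -1·1
    = -1 + -4 + -1 = -6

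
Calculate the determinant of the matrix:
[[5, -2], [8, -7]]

For a 2×2 matrix [[a, b], [c, d]], det = ad - bc
det = (5)(-7) - (-2)(8) = -35 - -16 = -19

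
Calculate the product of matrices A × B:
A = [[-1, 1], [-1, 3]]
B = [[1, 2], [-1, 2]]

Matrix multiplication:
C[0][0] = -1×1 + 1×-1 = -2
C[0][1] = -1×2 + 1×2 = 0
C[1][0] = -1×1 + 3×-1 = -4
C[1][1] = -1×2 + 3×2 = 4
Result: [[-2, 0], [-4, 4]]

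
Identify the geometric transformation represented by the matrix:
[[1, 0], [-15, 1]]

This matrix represents: vertical shear with factor -15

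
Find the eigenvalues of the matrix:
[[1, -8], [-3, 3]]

Characteristic equation: det(A - λI) = 0
λ² - (trace)λ + (det) = 0
trace = 1 + 3 = 4, det = (1)(3) - (-8)(-3) = -21
λ² - (4)λ + (-21) = 0
λ = (4 ± √((4)² - 4·(-21))) / 2 = (4 ± √100) / 2
Solving: λ = -3, 7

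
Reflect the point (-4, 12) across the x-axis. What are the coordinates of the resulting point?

Reflection across x-axis: (-4, 12) → (-4, -12)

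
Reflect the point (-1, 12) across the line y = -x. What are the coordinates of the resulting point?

Reflection across line y = -x: (-1, 12) → (-12, 1)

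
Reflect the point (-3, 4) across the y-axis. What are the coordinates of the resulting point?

Reflection across y-axis: (-3, 4) → (3, 4)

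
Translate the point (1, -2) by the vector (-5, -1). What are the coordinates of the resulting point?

Translation by (-5, -1) (homogeneous matrix [[1, 0, -5], [0, 1, -1], [0, 0, 1]]):
x' = 1 + -5 = -4
y' = -2 + -1 = -3
Result: (-4, -3)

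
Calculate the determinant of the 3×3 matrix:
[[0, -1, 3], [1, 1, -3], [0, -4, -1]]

Expansion along first row:
det = 0·det([[1,-3],[-4,-1]]) - -1·det([[1,-3],[0,-1]]) + 3·det([[1,1],[0,-4]])
    = 0·(1·-1 - -3·-4) - -1·(1·-1 - -3·0) + 3·(1·-4 - 1·0)
    = 0·-13 - -1·-1 + 3·-4
    = 0 + -1 + -12 = -13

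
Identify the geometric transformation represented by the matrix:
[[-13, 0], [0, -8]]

This matrix represents: non-uniform scaling by sx = -13, sy = -8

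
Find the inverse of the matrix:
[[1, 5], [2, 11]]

For [[a,b],[c,d]], inverse = (1/det)·[[d,-b],[-c,a]]
det = (1)(11) - (5)(2) = 11 - 10 = 1
Inverse = [[11, -5], [-2, 1]]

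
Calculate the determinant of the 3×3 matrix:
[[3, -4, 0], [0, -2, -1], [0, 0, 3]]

Expansion along first row:
det = 3·det([[-2,-1],[0,3]]) - -4·det([[0,-1],[0,3]]) + 0·det([[0,-2],[0,0]])
    = 3·(-2·3 - -1·0) - -4·(0·3 - -1·0) + 0·(0·0 - -2·0)
    = 3·-6 - -4·0 + 0·0
    = -18 + 0 + 0 = -18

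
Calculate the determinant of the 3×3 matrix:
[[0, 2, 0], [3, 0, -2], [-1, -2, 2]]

Expansion along first row:
det = 0·det([[0,-2],[-2,2]]) - 2·det([[3,-2],[-1,2]]) + 0·det([[3,0],[-1,-2]])
    = 0·(0·2 - -2·-2) - 2·(3·2 - -2·-1) + 0·(3·-2 - 0·-1)
    = 0·-4 - 2·4 + 0·-6
    = 0 + -8 + 0 = -8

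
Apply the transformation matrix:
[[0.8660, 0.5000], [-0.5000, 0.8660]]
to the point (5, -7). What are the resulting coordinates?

Matrix multiplication:
[[0.8660, 0.5000], [-0.5000, 0.8660]] × [5, -7]ᵀ
= [(0.8660)(5) + (0.5000)(-7), (-0.5000)(5) + (0.8660)(-7)]ᵀ
= [0.8300, -8.5620]ᵀ
Result: (0.8300, -8.5620)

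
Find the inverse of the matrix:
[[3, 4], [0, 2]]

For [[a,b],[c,d]], inverse = (1/det)·[[d,-b],[-c,a]]
det = (3)(2) - (4)(0) = 6 - 0 = 6
Inverse = (1/6)·[[2, -4], [0, 3]]
= [[1/3, -2/3], [0, 1/2]]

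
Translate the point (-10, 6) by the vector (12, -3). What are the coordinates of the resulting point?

Translation by (12, -3) (homogeneous matrix [[1, 0, 12], [0, 1, -3], [0, 0, 1]]):
x' = -10 + 12 = 2
y' = 6 + -3 = 3
Result: (2, 3)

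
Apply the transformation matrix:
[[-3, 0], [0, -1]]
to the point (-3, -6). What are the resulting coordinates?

Matrix multiplication:
[[-3, 0], [0, -1]] × [-3, -6]ᵀ
= [(-3)(-3) + (0)(-6), (0)(-3) + (-1)(-6)]ᵀ
= [9, 6]ᵀ
Result: (9, 6)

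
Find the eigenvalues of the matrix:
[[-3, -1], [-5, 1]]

Characteristic equation: det(A - λI) = 0
λ² - (trace)λ + (det) = 0
trace = -3 + 1 = -2, det = (-3)(1) - (-1)(-5) = -8
λ² - (-2)λ + (-8) = 0
λ = (-2 ± √((-2)² - 4·(-8))) / 2 = (-2 ± √36) / 2
Solving: λ = -4, 2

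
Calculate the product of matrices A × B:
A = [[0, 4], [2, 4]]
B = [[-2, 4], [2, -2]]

Matrix multiplication:
C[0][0] = 0×-2 + 4×2 = 8
C[0][1] = 0×4 + 4×-2 = -8
C[1][0] = 2×-2 + 4×2 = 4
C[1][1] = 2×4 + 4×-2 = 0
Result: [[8, -8], [4, 0]]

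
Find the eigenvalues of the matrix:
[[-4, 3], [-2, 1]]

Characteristic equation: det(A - λI) = 0
λ² - (trace)λ + (det) = 0
trace = -4 + 1 = -3, det = (-4)(1) - (3)(-2) = 2
λ² - (-3)λ + (2) = 0
λ = (-3 ± √((-3)² - 4·(2))) / 2 = (-3 ± √1) / 2
Solving: λ = -2, -1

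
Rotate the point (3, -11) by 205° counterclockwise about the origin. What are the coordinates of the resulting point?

Rotation matrix for 205°: [[cos 205°, -sin 205°], [sin 205°, cos 205°]] ≈ [[-0.906308, 0.422618], [-0.422618, -0.906308]]
[[-0.906308, 0.422618], [-0.422618, -0.906308]] × [3, -11]ᵀ ≈ [-7.3677, 8.7015]ᵀ
Result: (-7.3677, 8.7015)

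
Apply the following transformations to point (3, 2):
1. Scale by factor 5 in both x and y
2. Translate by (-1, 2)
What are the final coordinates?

Step 1: Scale (3, 2) by 5 → (15, 10)
Step 2: Translate by (-1, 2) → (14, 12)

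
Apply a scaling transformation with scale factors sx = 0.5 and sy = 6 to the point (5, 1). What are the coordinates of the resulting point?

Scaling matrix:
[[0.50, 0], [0, 6]]
Result: (5 × 0.5, 1 × 6) = (2.5, 6)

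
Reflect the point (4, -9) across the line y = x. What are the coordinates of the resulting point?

Reflection across line y = x: (4, -9) → (-9, 4)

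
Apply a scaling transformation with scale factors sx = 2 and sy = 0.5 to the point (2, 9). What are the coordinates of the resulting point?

Scaling matrix:
[[2, 0], [0, 0.50]]
Result: (2 × 2, 9 × 0.5) = (4, 4.5)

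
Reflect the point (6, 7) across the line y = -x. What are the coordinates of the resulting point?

Reflection across line y = -x: (6, 7) → (-7, -6)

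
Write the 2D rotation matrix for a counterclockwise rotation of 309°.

Rotation matrix formula: [[cos θ, -sin θ], [sin θ, cos θ]]
For θ = 309°:
cos(309°) = 0.6293
sin(309°) = -0.7771
Result: [[0.6293, 0.7771], [-0.7771, 0.6293]]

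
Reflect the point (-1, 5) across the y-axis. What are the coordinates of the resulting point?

Reflection across y-axis: (-1, 5) → (1, 5)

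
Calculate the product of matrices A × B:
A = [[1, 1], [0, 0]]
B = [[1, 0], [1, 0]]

Matrix multiplication:
C[0][0] = 1×1 + 1×1 = 2
C[0][1] = 1×0 + 1×0 = 0
C[1][0] = 0×1 + 0×1 = 0
C[1][1] = 0×0 + 0×0 = 0
Result: [[2, 0], [0, 0]]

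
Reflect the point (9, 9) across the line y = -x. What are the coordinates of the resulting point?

Reflection across line y = -x: (9, 9) → (-9, -9)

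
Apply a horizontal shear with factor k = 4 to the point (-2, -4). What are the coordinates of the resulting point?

Shear matrix for horizontal shear with factor k = 4:
[[1, 4], [0, 1]]
Result: (-2, -4) → (-18, -4)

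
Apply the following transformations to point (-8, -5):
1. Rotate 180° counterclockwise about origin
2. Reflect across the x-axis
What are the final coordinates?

Step 1: Rotate 180° → (8, 5)
Step 2: Reflect across x-axis → (8, -5)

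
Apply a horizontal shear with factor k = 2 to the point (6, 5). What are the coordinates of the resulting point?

Shear matrix for horizontal shear with factor k = 2:
[[1, 2], [0, 1]]
Result: (6, 5) → (16, 5)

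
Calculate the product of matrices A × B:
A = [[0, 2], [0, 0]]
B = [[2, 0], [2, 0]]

Matrix multiplication:
C[0][0] = 0×2 + 2×2 = 4
C[0][1] = 0×0 + 2×0 = 0
C[1][0] = 0×2 + 0×2 = 0
C[1][1] = 0×0 + 0×0 = 0
Result: [[4, 0], [0, 0]]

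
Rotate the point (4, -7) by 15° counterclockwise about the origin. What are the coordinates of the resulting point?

Rotation matrix for 15°: [[cos 15°, -sin 15°], [sin 15°, cos 15°]] ≈ [[0.965926, -0.258819], [0.258819, 0.965926]]
[[0.965926, -0.258819], [0.258819, 0.965926]] × [4, -7]ᵀ ≈ [5.6754, -5.7262]ᵀ
Result: (5.6754, -5.7262)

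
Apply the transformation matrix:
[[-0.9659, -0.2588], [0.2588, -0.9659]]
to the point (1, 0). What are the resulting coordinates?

Matrix multiplication:
[[-0.9659, -0.2588], [0.2588, -0.9659]] × [1, 0]ᵀ
= [(-0.9659)(1) + (-0.2588)(0), (0.2588)(1) + (-0.9659)(0)]ᵀ
= [-0.9659, 0.2588]ᵀ
Result: (-0.9659, 0.2588)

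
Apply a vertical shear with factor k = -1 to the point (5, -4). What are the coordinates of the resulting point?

Shear matrix for vertical shear with factor k = -1:
[[1, 0], [-1, 1]]
Result: (5, -4) → (5, -9)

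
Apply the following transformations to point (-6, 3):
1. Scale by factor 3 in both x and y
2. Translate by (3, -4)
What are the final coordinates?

Step 1: Scale (-6, 3) by 3 → (-18, 9)
Step 2: Translate by (3, -4) → (-15, 5)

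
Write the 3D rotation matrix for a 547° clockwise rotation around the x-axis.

Rotation matrix for clockwise 547° around x-axis:
A clockwise rotation by 547° is a counterclockwise rotation by -547°.
cos(-547°) = -0.9925, sin(-547°) = 0.1219
Result: [[1, 0, 0], [0, -0.9925, -0.1219], [0, 0.1219, -0.9925]]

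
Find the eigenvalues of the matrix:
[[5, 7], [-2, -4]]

Characteristic equation: det(A - λI) = 0
λ² - (trace)λ + (det) = 0
trace = 5 + -4 = 1, det = (5)(-4) - (7)(-2) = -6
λ² - (1)λ + (-6) = 0
λ = (1 ± √((1)² - 4·(-6))) / 2 = (1 ± √25) / 2
Solving: λ = -2, 3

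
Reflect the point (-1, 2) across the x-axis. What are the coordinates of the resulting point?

Reflection across x-axis: (-1, 2) → (-1, -2)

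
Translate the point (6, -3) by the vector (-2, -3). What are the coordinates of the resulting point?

Translation by (-2, -3) (homogeneous matrix [[1, 0, -2], [0, 1, -3], [0, 0, 1]]):
x' = 6 + -2 = 4
y' = -3 + -3 = -6
Result: (4, -6)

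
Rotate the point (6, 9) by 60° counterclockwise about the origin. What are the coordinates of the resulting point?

Rotation matrix for 60°: [[cos 60°, -sin 60°], [sin 60°, cos 60°]] ≈ [[0.500000, -0.866025], [0.866025, 0.500000]]
[[0.500000, -0.866025], [0.866025, 0.500000]] × [6, 9]ᵀ ≈ [-4.7942, 9.6962]ᵀ
Result: (-4.7942, 9.6962)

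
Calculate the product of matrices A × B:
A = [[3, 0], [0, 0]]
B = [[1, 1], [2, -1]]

Matrix multiplication:
C[0][0] = 3×1 + 0×2 = 3
C[0][1] = 3×1 + 0×-1 = 3
C[1][0] = 0×1 + 0×2 = 0
C[1][1] = 0×1 + 0×-1 = 0
Result: [[3, 3], [0, 0]]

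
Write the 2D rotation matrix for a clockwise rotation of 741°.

Rotation matrix formula: [[cos θ, -sin θ], [sin θ, cos θ]]
A clockwise rotation by 741° is equivalent to a counterclockwise rotation by -741°.
For θ = -741°:
cos(-741°) = 0.9336
sin(-741°) = -0.3584
Result: [[0.9336, 0.3584], [-0.3584, 0.9336]]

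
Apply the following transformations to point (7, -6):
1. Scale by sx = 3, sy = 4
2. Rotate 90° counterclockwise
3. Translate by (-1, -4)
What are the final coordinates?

Step 1: Scale → (21, -24)
Step 2: Rotate 90° → (24, 21)
Step 3: Translate → (23, 17)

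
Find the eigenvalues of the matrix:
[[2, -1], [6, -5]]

Characteristic equation: det(A - λI) = 0
λ² - (trace)λ + (det) = 0
trace = 2 + -5 = -3, det = (2)(-5) - (-1)(6) = -4
λ² - (-3)λ + (-4) = 0
λ = (-3 ± √((-3)² - 4·(-4))) / 2 = (-3 ± √25) / 2
Solving: λ = -4, 1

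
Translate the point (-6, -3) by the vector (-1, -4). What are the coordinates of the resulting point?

Translation by (-1, -4) (homogeneous matrix [[1, 0, -1], [0, 1, -4], [0, 0, 1]]):
x' = -6 + -1 = -7
y' = -3 + -4 = -7
Result: (-7, -7)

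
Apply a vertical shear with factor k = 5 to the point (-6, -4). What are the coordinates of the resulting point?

Shear matrix for vertical shear with factor k = 5:
[[1, 0], [5, 1]]
Result: (-6, -4) → (-6, -34)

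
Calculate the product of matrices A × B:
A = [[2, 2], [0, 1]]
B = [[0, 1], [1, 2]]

Matrix multiplication:
C[0][0] = 2×0 + 2×1 = 2
C[0][1] = 2×1 + 2×2 = 6
C[1][0] = 0×0 + 1×1 = 1
C[1][1] = 0×1 + 1×2 = 2
Result: [[2, 6], [1, 2]]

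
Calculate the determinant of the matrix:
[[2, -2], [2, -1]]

For a 2×2 matrix [[a, b], [c, d]], det = ad - bc
det = (2)(-1) - (-2)(2) = -2 - -4 = 2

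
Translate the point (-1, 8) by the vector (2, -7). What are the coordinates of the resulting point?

Translation by (2, -7) (homogeneous matrix [[1, 0, 2], [0, 1, -7], [0, 0, 1]]):
x' = -1 + 2 = 1
y' = 8 + -7 = 1
Result: (1, 1)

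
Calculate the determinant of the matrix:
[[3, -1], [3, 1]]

For a 2×2 matrix [[a, b], [c, d]], det = ad - bc
det = (3)(1) - (-1)(3) = 3 - -3 = 6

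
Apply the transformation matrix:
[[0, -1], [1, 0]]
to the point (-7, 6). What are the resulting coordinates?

Matrix multiplication:
[[0, -1], [1, 0]] × [-7, 6]ᵀ
= [(0)(-7) + (-1)(6), (1)(-7) + (0)(6)]ᵀ
= [-6, -7]ᵀ
Result: (-6, -7)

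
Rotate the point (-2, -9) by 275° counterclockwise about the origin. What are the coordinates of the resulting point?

Rotation matrix for 275°: [[cos 275°, -sin 275°], [sin 275°, cos 275°]] ≈ [[0.087156, 0.996195], [-0.996195, 0.087156]]
[[0.087156, 0.996195], [-0.996195, 0.087156]] × [-2, -9]ᵀ ≈ [-9.1401, 1.2080]ᵀ
Result: (-9.1401, 1.2080)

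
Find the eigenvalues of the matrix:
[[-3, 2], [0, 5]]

Characteristic equation: det(A - λI) = 0
λ² - (trace)λ + (det) = 0
trace = -3 + 5 = 2, det = (-3)(5) - (2)(0) = -15
λ² - (2)λ + (-15) = 0
λ = (2 ± √((2)² - 4·(-15))) / 2 = (2 ± √64) / 2
Solving: λ = -3, 5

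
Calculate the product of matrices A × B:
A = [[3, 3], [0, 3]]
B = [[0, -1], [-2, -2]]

Matrix multiplication:
C[0][0] = 3×0 + 3×-2 = -6
C[0][1] = 3×-1 + 3×-2 = -9
C[1][0] = 0×0 + 3×-2 = -6
C[1][1] = 0×-1 + 3×-2 = -6
Result: [[-6, -9], [-6, -6]]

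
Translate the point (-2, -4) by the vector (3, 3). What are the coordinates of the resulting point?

Translation by (3, 3) (homogeneous matrix [[1, 0, 3], [0, 1, 3], [0, 0, 1]]):
x' = -2 + 3 = 1
y' = -4 + 3 = -1
Result: (1, -1)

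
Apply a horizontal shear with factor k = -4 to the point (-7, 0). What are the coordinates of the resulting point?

Shear matrix for horizontal shear with factor k = -4:
[[1, -4], [0, 1]]
Result: (-7, 0) → (-7, 0)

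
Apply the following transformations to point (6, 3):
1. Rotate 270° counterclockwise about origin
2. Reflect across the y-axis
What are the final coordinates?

Step 1: Rotate 270° → (3, -6)
Step 2: Reflect across y-axis → (-3, -6)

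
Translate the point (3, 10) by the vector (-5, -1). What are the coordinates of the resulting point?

Translation by (-5, -1) (homogeneous matrix [[1, 0, -5], [0, 1, -1], [0, 0, 1]]):
x' = 3 + -5 = -2
y' = 10 + -1 = 9
Result: (-2, 9)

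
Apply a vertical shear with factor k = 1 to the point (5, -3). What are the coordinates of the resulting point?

Shear matrix for vertical shear with factor k = 1:
[[1, 0], [1, 1]]
Result: (5, -3) → (5, 2)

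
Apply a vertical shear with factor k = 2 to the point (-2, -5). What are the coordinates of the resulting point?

Shear matrix for vertical shear with factor k = 2:
[[1, 0], [2, 1]]
Result: (-2, -5) → (-2, -9)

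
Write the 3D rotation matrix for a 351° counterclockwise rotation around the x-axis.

Rotation matrix for counterclockwise 351° around x-axis:
cos(351°) = 0.9877, sin(351°) = -0.1564
Result: [[1, 0, 0], [0, 0.9877, 0.1564], [0, -0.1564, 0.9877]]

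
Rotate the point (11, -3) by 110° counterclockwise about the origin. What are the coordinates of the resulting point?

Rotation matrix for 110°: [[cos 110°, -sin 110°], [sin 110°, cos 110°]] ≈ [[-0.342020, -0.939693], [0.939693, -0.342020]]
[[-0.342020, -0.939693], [0.939693, -0.342020]] × [11, -3]ᵀ ≈ [-0.9431, 11.3627]ᵀ
Result: (-0.9431, 11.3627)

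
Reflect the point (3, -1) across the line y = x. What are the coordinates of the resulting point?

Reflection across line y = x: (3, -1) → (-1, 3)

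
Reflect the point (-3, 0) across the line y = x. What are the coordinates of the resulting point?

Reflection across line y = x: (-3, 0) → (0, -3)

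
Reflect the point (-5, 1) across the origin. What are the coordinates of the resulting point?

Reflection across origin: (-5, 1) → (5, -1)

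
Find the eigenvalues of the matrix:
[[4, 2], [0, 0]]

Characteristic equation: det(A - λI) = 0
λ² - (trace)λ + (det) = 0
trace = 4 + 0 = 4, det = (4)(0) - (2)(0) = 0
λ² - (4)λ + (0) = 0
λ = (4 ± √((4)² - 4·(0))) / 2 = (4 ± √16) / 2
Solving: λ = 0, 4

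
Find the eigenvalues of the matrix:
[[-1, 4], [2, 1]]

Characteristic equation: det(A - λI) = 0
λ² - (trace)λ + (det) = 0
trace = -1 + 1 = 0, det = (-1)(1) - (4)(2) = -9
λ² - (0)λ + (-9) = 0
λ = (0 ± √((0)² - 4·(-9))) / 2 = (0 ± √36) / 2
Solving: λ = -3, 3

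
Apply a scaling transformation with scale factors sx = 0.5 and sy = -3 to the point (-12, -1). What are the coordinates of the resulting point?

Scaling matrix:
[[0.50, 0], [0, -3]]
Result: (-12 × 0.5, -1 × -3) = (-6, 3)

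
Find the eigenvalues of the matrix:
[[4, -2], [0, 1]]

Characteristic equation: det(A - λI) = 0
λ² - (trace)λ + (det) = 0
trace = 4 + 1 = 5, det = (4)(1) - (-2)(0) = 4
λ² - (5)λ + (4) = 0
λ = (5 ± √((5)² - 4·(4))) / 2 = (5 ± √9) / 2
Solving: λ = 1, 4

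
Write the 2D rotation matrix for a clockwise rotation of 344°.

Rotation matrix formula: [[cos θ, -sin θ], [sin θ, cos θ]]
A clockwise rotation by 344° is equivalent to a counterclockwise rotation by -344°.
For θ = -344°:
cos(-344°) = 0.9613
sin(-344°) = 0.2756
Result: [[0.9613, -0.2756], [0.2756, 0.9613]]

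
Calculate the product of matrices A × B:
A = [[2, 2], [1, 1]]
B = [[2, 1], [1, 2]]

Matrix multiplication:
C[0][0] = 2×2 + 2×1 = 6
C[0][1] = 2×1 + 2×2 = 6
C[1][0] = 1×2 + 1×1 = 3
C[1][1] = 1×1 + 1×2 = 3
Result: [[6, 6], [3, 3]]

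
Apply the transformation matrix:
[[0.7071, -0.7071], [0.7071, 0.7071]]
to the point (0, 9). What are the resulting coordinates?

Matrix multiplication:
[[0.7071, -0.7071], [0.7071, 0.7071]] × [0, 9]ᵀ
= [(0.7071)(0) + (-0.7071)(9), (0.7071)(0) + (0.7071)(9)]ᵀ
= [-6.3639, 6.3639]ᵀ
Result: (-6.3639, 6.3639)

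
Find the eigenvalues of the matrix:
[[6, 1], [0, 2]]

Characteristic equation: det(A - λI) = 0
λ² - (trace)λ + (det) = 0
trace = 6 + 2 = 8, det = (6)(2) - (1)(0) = 12
λ² - (8)λ + (12) = 0
λ = (8 ± √((8)² - 4·(12))) / 2 = (8 ± √16) / 2
Solving: λ = 2, 6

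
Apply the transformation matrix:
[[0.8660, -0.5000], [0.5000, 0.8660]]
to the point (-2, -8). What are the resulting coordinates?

Matrix multiplication:
[[0.8660, -0.5000], [0.5000, 0.8660]] × [-2, -8]ᵀ
= [(0.8660)(-2) + (-0.5000)(-8), (0.5000)(-2) + (0.8660)(-8)]ᵀ
= [2.2680, -7.9280]ᵀ
Result: (2.2680, -7.9280)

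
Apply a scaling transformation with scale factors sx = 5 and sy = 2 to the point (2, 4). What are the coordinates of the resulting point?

Scaling matrix:
[[5, 0], [0, 2]]
Result: (2 × 5, 4 × 2) = (10, 8)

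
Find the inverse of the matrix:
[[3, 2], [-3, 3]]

For [[a,b],[c,d]], inverse = (1/det)·[[d,-b],[-c,a]]
det = (3)(3) - (2)(-3) = 9 - -6 = 15
Inverse = (1/15)·[[3, -2], [3, 3]]
= [[1/5, -2/15], [1/5, 1/5]]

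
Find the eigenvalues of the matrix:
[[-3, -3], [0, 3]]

Characteristic equation: det(A - λI) = 0
λ² - (trace)λ + (det) = 0
trace = -3 + 3 = 0, det = (-3)(3) - (-3)(0) = -9
λ² - (0)λ + (-9) = 0
λ = (0 ± √((0)² - 4·(-9))) / 2 = (0 ± √36) / 2
Solving: λ = -3, 3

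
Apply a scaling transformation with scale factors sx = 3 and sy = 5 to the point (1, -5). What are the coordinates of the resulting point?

Scaling matrix:
[[3, 0], [0, 5]]
Result: (1 × 3, -5 × 5) = (3, -25)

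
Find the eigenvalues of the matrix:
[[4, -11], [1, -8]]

Characteristic equation: det(A - λI) = 0
λ² - (trace)λ + (det) = 0
trace = 4 + -8 = -4, det = (4)(-8) - (-11)(1) = -21
λ² - (-4)λ + (-21) = 0
λ = (-4 ± √((-4)² - 4·(-21))) / 2 = (-4 ± √100) / 2
Solving: λ = -7, 3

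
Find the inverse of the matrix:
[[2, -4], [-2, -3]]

For [[a,b],[c,d]], inverse = (1/det)·[[d,-b],[-c,a]]
det = (2)(-3) - (-4)(-2) = -6 - 8 = -14
Inverse = (1/-14)·[[-3, 4], [2, 2]]
= [[3/14, -2/7], [-1/7, -1/7]]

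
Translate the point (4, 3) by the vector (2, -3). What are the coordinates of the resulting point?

Translation by (2, -3) (homogeneous matrix [[1, 0, 2], [0, 1, -3], [0, 0, 1]]):
x' = 4 + 2 = 6
y' = 3 + -3 = 0
Result: (6, 0)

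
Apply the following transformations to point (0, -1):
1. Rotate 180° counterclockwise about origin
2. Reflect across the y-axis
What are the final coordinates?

Step 1: Rotate 180° → (0, 1)
Step 2: Reflect across y-axis → (0, 1)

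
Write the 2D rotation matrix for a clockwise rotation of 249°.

Rotation matrix formula: [[cos θ, -sin θ], [sin θ, cos θ]]
A clockwise rotation by 249° is equivalent to a counterclockwise rotation by -249°.
For θ = -249°:
cos(-249°) = -0.3584
sin(-249°) = 0.9336
Result: [[-0.3584, -0.9336], [0.9336, -0.3584]]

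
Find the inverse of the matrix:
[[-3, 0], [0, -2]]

For [[a,b],[c,d]], inverse = (1/det)·[[d,-b],[-c,a]]
det = (-3)(-2) - (0)(0) = 6 - 0 = 6
Inverse = (1/6)·[[-2, 0], [0, -3]]
= [[-1/3, 0], [0, -1/2]]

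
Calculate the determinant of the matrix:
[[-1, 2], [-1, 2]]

For a 2×2 matrix [[a, b], [c, d]], det = ad - bc
det = (-1)(2) - (2)(-1) = -2 - -2 = 0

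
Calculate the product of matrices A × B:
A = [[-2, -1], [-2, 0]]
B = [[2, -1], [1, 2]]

Matrix multiplication:
C[0][0] = -2×2 + -1×1 = -5
C[0][1] = -2×-1 + -1×2 = 0
C[1][0] = -2×2 + 0×1 = -4
C[1][1] = -2×-1 + 0×2 = 2
Result: [[-5, 0], [-4, 2]]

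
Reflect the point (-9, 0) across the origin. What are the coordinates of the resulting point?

Reflection across origin: (-9, 0) → (9, 0)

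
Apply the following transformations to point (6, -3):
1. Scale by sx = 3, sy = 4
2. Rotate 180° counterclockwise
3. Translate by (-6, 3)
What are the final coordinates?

Step 1: Scale → (18, -12)
Step 2: Rotate 180° → (-18, 12)
Step 3: Translate → (-24, 15)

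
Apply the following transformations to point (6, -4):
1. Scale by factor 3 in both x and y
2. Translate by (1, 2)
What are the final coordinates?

Step 1: Scale (6, -4) by 3 → (18, -12)
Step 2: Translate by (1, 2) → (19, -10)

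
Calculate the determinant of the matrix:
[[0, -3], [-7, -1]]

For a 2×2 matrix [[a, b], [c, d]], det = ad - bc
det = (0)(-1) - (-3)(-7) = 0 - 21 = -21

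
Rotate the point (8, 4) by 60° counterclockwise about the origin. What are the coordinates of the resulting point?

Rotation matrix for 60°: [[cos 60°, -sin 60°], [sin 60°, cos 60°]] ≈ [[0.500000, -0.866025], [0.866025, 0.500000]]
[[0.500000, -0.866025], [0.866025, 0.500000]] × [8, 4]ᵀ ≈ [0.5359, 8.9282]ᵀ
Result: (0.5359, 8.9282)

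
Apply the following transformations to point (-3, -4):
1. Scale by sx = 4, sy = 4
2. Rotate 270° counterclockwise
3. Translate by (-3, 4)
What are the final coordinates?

Step 1: Scale → (-12, -16)
Step 2: Rotate 270° → (-16, 12)
Step 3: Translate → (-19, 16)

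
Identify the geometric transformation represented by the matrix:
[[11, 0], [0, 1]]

This matrix represents: non-uniform scaling by sx = 11, sy = 1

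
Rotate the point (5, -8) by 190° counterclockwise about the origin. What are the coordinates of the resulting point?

Rotation matrix for 190°: [[cos 190°, -sin 190°], [sin 190°, cos 190°]] ≈ [[-0.984808, 0.173648], [-0.173648, -0.984808]]
[[-0.984808, 0.173648], [-0.173648, -0.984808]] × [5, -8]ᵀ ≈ [-6.3132, 7.0102]ᵀ
Result: (-6.3132, 7.0102)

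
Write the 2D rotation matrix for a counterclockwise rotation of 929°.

Rotation matrix formula: [[cos θ, -sin θ], [sin θ, cos θ]]
For θ = 929°:
cos(929°) = -0.8746
sin(929°) = -0.4848
Result: [[-0.8746, 0.4848], [-0.4848, -0.8746]]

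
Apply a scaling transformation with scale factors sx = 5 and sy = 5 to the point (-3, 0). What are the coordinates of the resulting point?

Scaling matrix:
[[5, 0], [0, 5]]
Result: (-3 × 5, 0 × 5) = (-15, 0)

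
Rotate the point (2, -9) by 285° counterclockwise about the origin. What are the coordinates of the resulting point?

Rotation matrix for 285°: [[cos 285°, -sin 285°], [sin 285°, cos 285°]] ≈ [[0.258819, 0.965926], [-0.965926, 0.258819]]
[[0.258819, 0.965926], [-0.965926, 0.258819]] × [2, -9]ᵀ ≈ [-8.1757, -4.2612]ᵀ
Result: (-8.1757, -4.2612)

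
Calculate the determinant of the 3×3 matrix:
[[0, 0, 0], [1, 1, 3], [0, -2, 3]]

Expansion along first row:
det = 0·det([[1,3],[-2,3]]) - 0·det([[1,3],[0,3]]) + 0·det([[1,1],[0,-2]])
    = 0·(1·3 - 3·-2) - 0·(1·3 - 3·0) + 0·(1·-2 - 1·0)
    = 0·9 - 0·3 + 0·-2
    = 0 + 0 + 0 = 0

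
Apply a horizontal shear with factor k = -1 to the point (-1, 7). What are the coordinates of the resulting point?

Shear matrix for horizontal shear with factor k = -1:
[[1, -1], [0, 1]]
Result: (-1, 7) → (-8, 7)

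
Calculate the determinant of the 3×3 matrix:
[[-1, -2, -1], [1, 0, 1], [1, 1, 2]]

Expansion along first row:
det = -1·det([[0,1],[1,2]]) - -2·det([[1,1],[1,2]]) + -1·det([[1,0],[1,1]])
    = -1·(0·2 - 1·1) - -2·(1·2 - 1·1) + -1·(1·1 - 0·1)
    = -1·-1 - -2·1 + -1·1
    = 1 + 2 + -1 = 2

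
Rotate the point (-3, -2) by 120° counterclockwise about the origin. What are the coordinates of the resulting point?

Rotation matrix for 120°: [[cos 120°, -sin 120°], [sin 120°, cos 120°]] ≈ [[-0.500000, -0.866025], [0.866025, -0.500000]]
[[-0.500000, -0.866025], [0.866025, -0.500000]] × [-3, -2]ᵀ ≈ [3.2321, -1.5981]ᵀ
Result: (3.2321, -1.5981)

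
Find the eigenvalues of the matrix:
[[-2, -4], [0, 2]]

Characteristic equation: det(A - λI) = 0
λ² - (trace)λ + (det) = 0
trace = -2 + 2 = 0, det = (-2)(2) - (-4)(0) = -4
λ² - (0)λ + (-4) = 0
λ = (0 ± √((0)² - 4·(-4))) / 2 = (0 ± √16) / 2
Solving: λ = -2, 2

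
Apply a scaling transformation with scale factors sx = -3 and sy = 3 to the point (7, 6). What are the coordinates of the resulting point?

Scaling matrix:
[[-3, 0], [0, 3]]
Result: (7 × -3, 6 × 3) = (-21, 18)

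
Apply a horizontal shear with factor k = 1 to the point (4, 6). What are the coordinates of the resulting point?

Shear matrix for horizontal shear with factor k = 1:
[[1, 1], [0, 1]]
Result: (4, 6) → (10, 6)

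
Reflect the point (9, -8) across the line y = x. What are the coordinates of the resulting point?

Reflection across line y = x: (9, -8) → (-8, 9)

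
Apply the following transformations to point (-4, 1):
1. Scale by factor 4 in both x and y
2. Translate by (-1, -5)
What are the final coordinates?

Step 1: Scale (-4, 1) by 4 → (-16, 4)
Step 2: Translate by (-1, -5) → (-17, -1)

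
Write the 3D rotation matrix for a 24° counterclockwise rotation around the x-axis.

Rotation matrix for counterclockwise 24° around x-axis:
cos(24°) = 0.9135, sin(24°) = 0.4067
Result: [[1, 0, 0], [0, 0.9135, -0.4067], [0, 0.4067, 0.9135]]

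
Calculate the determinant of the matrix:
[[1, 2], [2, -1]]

For a 2×2 matrix [[a, b], [c, d]], det = ad - bc
det = (1)(-1) - (2)(2) = -1 - 4 = -5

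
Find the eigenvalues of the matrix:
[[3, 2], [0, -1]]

Characteristic equation: det(A - λI) = 0
λ² - (trace)λ + (det) = 0
trace = 3 + -1 = 2, det = (3)(-1) - (2)(0) = -3
λ² - (2)λ + (-3) = 0
λ = (2 ± √((2)² - 4·(-3))) / 2 = (2 ± √16) / 2
Solving: λ = -1, 3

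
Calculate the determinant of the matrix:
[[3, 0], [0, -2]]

For a 2×2 matrix [[a, b], [c, d]], det = ad - bc
det = (3)(-2) - (0)(0) = -6 - 0 = -6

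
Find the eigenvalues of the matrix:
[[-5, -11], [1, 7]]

Characteristic equation: det(A - λI) = 0
λ² - (trace)λ + (det) = 0
trace = -5 + 7 = 2, det = (-5)(7) - (-11)(1) = -24
λ² - (2)λ + (-24) = 0
λ = (2 ± √((2)² - 4·(-24))) / 2 = (2 ± √100) / 2
Solving: λ = -4, 6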